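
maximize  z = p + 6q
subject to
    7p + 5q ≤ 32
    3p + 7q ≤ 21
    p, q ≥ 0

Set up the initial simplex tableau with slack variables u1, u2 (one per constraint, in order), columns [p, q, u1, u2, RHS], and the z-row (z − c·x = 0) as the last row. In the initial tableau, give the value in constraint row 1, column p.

Constraint 1 has coefficient 7 on p.

7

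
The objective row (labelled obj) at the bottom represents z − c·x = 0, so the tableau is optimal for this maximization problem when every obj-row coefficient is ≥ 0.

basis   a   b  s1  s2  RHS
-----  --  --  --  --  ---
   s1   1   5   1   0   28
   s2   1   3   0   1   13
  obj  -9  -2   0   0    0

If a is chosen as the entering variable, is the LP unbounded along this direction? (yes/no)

Column a has positive entries in row(s) 1, 2, so the ratio test bounds it — not unbounded.

no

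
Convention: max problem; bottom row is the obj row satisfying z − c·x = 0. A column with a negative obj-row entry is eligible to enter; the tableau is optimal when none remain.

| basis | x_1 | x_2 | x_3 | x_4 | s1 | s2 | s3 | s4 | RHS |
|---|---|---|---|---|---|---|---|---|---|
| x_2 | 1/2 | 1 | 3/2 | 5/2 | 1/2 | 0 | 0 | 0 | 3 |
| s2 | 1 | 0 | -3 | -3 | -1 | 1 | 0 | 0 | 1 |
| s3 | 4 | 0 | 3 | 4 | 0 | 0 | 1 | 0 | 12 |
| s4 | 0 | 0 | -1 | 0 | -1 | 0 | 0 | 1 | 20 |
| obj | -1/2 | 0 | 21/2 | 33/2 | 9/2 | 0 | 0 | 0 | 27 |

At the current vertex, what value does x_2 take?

x_2 is basic (row 1); its value is the RHS of that row, 3.

3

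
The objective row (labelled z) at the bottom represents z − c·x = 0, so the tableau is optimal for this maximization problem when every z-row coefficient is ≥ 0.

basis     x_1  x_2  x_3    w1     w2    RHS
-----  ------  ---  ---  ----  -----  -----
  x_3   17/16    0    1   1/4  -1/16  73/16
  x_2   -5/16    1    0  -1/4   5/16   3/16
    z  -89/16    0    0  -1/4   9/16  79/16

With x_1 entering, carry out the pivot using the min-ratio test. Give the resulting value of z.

Ratio test on column x_1 — row 1: (73/16)/(17/16) = 73/17; row 2: entry -5/16 ≤ 0. Minimum is 73/17 at row 1 (x_3 leaves); pivot element 17/16.
Pivot on row 1; the z-row RHS becomes 79/16 − (-89/16)·(73/17) = 490/17.

490/17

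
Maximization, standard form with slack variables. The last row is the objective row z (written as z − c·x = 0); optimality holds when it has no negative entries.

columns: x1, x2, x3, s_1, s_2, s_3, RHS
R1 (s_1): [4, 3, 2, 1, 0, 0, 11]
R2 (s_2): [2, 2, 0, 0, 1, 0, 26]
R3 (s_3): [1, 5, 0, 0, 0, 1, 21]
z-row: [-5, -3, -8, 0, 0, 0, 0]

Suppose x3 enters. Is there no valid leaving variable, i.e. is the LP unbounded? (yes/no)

no

Column x3 has positive entries in row(s) 1, so the ratio test bounds it — not unbounded.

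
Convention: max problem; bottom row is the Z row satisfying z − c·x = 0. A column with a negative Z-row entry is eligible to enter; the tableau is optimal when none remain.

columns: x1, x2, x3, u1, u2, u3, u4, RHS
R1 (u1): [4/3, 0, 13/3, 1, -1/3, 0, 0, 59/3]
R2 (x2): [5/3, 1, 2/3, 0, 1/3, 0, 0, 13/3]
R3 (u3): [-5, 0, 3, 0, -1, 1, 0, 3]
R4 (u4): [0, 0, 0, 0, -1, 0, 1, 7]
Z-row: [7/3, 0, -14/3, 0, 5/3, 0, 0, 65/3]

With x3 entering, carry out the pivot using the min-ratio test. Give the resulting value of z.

79/3

Ratio test on column x3 — row 1: (59/3)/(13/3) = 59/13; row 2: (13/3)/(2/3) = 13/2; row 3: 3/3 = 1; row 4: entry 0 ≤ 0. Minimum is 1 at row 3 (u3 leaves); pivot element 3.
Pivot on row 3; the Z-row RHS becomes 65/3 − (-14/3)·1 = 79/3.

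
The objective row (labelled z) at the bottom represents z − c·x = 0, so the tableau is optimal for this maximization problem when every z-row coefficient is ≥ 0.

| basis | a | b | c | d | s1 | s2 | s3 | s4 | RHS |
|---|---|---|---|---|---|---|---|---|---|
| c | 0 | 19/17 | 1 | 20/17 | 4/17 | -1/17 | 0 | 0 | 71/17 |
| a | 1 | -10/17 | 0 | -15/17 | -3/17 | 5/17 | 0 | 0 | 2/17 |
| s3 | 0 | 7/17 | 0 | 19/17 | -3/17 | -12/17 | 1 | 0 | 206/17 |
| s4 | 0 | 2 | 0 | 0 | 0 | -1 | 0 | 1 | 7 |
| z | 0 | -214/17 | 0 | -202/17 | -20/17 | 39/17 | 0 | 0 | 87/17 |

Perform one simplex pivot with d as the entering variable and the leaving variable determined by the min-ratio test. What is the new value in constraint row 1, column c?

Ratio test on column d — row 1: (71/17)/(20/17) = 71/20; row 2: entry -15/17 ≤ 0; row 3: (206/17)/(19/17) = 206/19; row 4: entry 0 ≤ 0. Minimum is 71/20 at row 1 (c leaves); pivot element 20/17.
Divide row 1 by 20/17; eliminate column d from the other rows.
In the new row 1, the c entry is the old entry divided by the pivot: 1/(20/17) = 17/20.

17/20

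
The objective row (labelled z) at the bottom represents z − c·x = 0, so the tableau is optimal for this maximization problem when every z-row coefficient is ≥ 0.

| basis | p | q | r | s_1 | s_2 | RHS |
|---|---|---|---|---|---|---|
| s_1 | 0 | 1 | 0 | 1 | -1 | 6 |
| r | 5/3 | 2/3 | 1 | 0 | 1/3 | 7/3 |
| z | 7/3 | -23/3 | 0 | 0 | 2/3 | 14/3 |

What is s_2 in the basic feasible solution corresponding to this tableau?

0

s_2 is not in the basis, so in the current basic feasible solution s_2 = 0.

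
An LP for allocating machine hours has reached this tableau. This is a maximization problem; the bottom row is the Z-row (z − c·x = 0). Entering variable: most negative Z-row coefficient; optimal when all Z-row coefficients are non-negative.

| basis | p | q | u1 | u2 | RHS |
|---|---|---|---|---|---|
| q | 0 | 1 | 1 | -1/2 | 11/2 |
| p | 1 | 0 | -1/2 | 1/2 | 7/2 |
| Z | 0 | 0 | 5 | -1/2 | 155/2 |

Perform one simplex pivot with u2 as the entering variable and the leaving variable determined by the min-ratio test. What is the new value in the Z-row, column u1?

Ratio test on column u2 — row 1: entry -1/2 ≤ 0; row 2: (7/2)/(1/2) = 7. Minimum is 7 at row 2 (p leaves); pivot element 1/2.
Divide row 2 by 1/2; eliminate column u2 from the other rows.
Z-row update in column u1: 5 − (-1/2)·(-1) = 9/2.

9/2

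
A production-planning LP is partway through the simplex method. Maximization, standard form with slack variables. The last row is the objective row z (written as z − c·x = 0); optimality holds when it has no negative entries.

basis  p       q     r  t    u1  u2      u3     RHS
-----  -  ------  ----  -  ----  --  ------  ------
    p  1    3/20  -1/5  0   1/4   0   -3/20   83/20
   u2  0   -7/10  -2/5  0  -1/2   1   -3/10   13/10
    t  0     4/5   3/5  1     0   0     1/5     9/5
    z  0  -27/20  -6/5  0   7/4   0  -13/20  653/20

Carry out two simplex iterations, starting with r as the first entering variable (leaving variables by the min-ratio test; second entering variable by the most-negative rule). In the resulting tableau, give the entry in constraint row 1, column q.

3/4

Ratio test on column r — row 1: entry -1/5 ≤ 0; row 2: entry -2/5 ≤ 0; row 3: (9/5)/(3/5) = 3. Minimum is 3 at row 3 (t leaves); pivot element 3/5.
Divide row 3 by 3/5; eliminate column r from the other rows.
Second iteration: most negative z-row entry is -1/4 in column u3, so u3 enters.
Ratio test on column u3 — row 1: entry -1/12 ≤ 0; row 2: entry -1/6 ≤ 0; row 3: 3/(1/3) = 9. Minimum is 9 at row 3 (r leaves); pivot element 1/3.
Divide row 3 by 1/3; eliminate column u3 from the other rows.
After both pivots, the entry at constraint row 1, column q is 3/4.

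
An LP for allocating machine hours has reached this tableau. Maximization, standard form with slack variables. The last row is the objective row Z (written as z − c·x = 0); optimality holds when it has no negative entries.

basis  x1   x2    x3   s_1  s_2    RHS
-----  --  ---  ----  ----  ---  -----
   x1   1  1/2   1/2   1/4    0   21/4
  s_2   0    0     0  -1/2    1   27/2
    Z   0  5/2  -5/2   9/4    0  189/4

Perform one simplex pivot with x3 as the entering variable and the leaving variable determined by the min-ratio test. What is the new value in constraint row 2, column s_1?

-1/2

Ratio test on column x3 — row 1: (21/4)/(1/2) = 21/2; row 2: entry 0 ≤ 0. Minimum is 21/2 at row 1 (x1 leaves); pivot element 1/2.
Divide row 1 by 1/2; eliminate column x3 from the other rows.
Row 2 update in column s_1: -1/2 − 0·(1/2) = -1/2.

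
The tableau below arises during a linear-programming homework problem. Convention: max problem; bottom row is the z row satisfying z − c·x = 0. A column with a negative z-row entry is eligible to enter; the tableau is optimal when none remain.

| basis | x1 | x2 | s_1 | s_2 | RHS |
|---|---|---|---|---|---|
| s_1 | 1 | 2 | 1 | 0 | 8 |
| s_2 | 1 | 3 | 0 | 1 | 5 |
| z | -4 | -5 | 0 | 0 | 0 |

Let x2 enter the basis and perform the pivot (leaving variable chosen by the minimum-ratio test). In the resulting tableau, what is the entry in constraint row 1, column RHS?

Ratio test on column x2 — row 1: 8/2 = 4; row 2: 5/3 = 5/3. Minimum is 5/3 at row 2 (s_2 leaves); pivot element 3.
Divide row 2 by 3; eliminate column x2 from the other rows.
Row 1 update in column RHS: 8 − 2·(5/3) = 14/3.

14/3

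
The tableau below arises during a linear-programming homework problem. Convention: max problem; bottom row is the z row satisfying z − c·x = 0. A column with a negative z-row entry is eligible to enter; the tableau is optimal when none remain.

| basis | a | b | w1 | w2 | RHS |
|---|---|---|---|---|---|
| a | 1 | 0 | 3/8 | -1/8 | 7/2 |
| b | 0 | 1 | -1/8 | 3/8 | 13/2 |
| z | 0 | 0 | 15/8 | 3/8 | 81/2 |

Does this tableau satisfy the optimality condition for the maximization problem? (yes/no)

yes

Every z-row coefficient is ≥ 0, so the tableau is optimal.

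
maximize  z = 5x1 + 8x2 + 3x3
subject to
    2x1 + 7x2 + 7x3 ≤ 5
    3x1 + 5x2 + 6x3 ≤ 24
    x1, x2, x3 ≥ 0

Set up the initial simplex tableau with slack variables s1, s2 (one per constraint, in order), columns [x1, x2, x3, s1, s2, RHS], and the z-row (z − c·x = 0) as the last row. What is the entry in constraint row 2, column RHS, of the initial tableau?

24

The RHS of constraint 2 is b_2 = 24.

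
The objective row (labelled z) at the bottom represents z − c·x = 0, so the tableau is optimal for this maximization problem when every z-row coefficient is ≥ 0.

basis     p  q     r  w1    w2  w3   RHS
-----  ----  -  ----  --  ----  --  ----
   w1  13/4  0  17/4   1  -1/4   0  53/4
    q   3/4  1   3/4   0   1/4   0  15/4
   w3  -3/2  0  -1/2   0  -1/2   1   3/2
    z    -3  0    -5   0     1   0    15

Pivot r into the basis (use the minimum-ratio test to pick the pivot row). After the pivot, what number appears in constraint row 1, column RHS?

Ratio test on column r — row 1: (53/4)/(17/4) = 53/17; row 2: (15/4)/(3/4) = 5; row 3: entry -1/2 ≤ 0. Minimum is 53/17 at row 1 (w1 leaves); pivot element 17/4.
Divide row 1 by 17/4; eliminate column r from the other rows.
In the new row 1, the RHS entry is the old entry divided by the pivot: (53/4)/(17/4) = 53/17.

53/17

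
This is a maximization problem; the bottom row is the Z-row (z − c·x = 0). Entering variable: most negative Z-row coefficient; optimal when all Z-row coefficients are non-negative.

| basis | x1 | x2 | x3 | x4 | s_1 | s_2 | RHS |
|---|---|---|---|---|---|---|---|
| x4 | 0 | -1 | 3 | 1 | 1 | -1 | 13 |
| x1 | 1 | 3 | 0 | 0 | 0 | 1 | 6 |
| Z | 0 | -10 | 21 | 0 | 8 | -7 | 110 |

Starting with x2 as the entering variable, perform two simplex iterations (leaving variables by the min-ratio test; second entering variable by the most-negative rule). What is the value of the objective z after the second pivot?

Ratio test on column x2 — row 1: entry -1 ≤ 0; row 2: 6/3 = 2. Minimum is 2 at row 2 (x1 leaves); pivot element 3.
Pivot on row 2; the Z-row RHS becomes 110 − (-10)·2 = 130.
Next entering variable (most negative Z-row entry -11/3): s_2.
Ratio test on column s_2 — row 1: entry -2/3 ≤ 0; row 2: 2/(1/3) = 6. Minimum is 6 at row 2 (x2 leaves); pivot element 1/3.
After the second pivot the Z-row RHS is 130 − (-11/3)·6 = 152.

152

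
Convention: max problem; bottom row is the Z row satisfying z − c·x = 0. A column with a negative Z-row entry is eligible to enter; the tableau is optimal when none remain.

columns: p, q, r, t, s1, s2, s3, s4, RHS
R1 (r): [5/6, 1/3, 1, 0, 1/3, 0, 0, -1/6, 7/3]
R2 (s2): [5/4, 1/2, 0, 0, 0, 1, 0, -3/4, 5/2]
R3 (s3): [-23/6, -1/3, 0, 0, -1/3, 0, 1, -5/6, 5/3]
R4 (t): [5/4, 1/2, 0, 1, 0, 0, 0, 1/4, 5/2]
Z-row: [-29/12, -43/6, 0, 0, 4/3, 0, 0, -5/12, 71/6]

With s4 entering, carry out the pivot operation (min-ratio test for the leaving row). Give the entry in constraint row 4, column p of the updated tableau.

Ratio test on column s4 — row 1: entry -1/6 ≤ 0; row 2: entry -3/4 ≤ 0; row 3: entry -5/6 ≤ 0; row 4: (5/2)/(1/4) = 10. Minimum is 10 at row 4 (t leaves); pivot element 1/4.
Divide row 4 by 1/4; eliminate column s4 from the other rows.
In the new row 4, the p entry is the old entry divided by the pivot: (5/4)/(1/4) = 5.

5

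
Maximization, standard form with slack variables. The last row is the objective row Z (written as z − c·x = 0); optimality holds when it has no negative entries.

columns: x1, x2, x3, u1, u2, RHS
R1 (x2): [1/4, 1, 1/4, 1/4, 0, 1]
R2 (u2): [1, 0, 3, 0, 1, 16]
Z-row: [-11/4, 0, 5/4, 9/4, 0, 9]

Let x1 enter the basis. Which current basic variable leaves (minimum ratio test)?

x2

Column x1 entries and ratios — x2: 1/(1/4) = 4; u2: 16/1 = 16.
Smallest ratio is 4 in the row of x2, so x2 leaves.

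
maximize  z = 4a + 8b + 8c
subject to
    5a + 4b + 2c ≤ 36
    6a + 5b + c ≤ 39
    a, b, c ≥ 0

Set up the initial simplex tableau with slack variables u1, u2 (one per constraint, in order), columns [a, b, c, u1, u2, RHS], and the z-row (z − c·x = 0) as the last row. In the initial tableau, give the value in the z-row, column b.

The z-row carries the negated objective coefficients: the b entry is -8.

-8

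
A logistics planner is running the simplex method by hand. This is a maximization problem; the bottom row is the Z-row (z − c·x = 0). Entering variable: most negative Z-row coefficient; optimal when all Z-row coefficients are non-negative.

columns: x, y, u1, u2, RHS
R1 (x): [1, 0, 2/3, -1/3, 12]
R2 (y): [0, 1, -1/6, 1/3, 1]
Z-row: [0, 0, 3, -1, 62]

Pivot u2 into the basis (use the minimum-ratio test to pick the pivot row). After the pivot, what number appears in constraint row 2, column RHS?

Ratio test on column u2 — row 1: entry -1/3 ≤ 0; row 2: 1/(1/3) = 3. Minimum is 3 at row 2 (y leaves); pivot element 1/3.
Divide row 2 by 1/3; eliminate column u2 from the other rows.
In the new row 2, the RHS entry is the old entry divided by the pivot: 1/(1/3) = 3.

3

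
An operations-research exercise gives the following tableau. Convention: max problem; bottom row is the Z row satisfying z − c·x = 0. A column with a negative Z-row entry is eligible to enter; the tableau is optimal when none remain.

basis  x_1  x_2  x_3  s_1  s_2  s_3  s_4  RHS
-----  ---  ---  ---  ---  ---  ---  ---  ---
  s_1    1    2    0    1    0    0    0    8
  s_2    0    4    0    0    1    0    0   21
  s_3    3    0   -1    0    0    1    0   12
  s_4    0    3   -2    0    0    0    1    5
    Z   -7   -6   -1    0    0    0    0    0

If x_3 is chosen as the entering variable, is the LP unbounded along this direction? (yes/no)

yes

Every constraint-row entry in column x_3 is ≤ 0, so increasing x_3 is unbounded.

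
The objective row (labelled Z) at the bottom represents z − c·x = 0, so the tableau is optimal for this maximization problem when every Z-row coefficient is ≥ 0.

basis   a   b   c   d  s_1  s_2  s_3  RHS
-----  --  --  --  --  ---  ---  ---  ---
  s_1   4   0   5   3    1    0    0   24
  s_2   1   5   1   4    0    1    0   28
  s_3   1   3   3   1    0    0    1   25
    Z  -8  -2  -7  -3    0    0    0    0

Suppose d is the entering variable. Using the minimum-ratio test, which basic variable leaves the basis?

Column d entries and ratios — s_1: 24/3 = 8; s_2: 28/4 = 7; s_3: 25/1 = 25.
Smallest ratio is 7 in the row of s_2, so s_2 leaves.

s_2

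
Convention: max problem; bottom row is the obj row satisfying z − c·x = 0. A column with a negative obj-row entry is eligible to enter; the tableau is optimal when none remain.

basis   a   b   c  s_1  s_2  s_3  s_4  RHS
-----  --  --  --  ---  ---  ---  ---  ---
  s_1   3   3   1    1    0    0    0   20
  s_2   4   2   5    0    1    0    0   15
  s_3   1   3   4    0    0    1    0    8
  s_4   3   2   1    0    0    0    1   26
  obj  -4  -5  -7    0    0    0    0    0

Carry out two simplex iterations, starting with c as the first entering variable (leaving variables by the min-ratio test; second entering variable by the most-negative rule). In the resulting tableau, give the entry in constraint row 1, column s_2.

-1

Ratio test on column c — row 1: 20/1 = 20; row 2: 15/5 = 3; row 3: 8/4 = 2; row 4: 26/1 = 26. Minimum is 2 at row 3 (s_3 leaves); pivot element 4.
Divide row 3 by 4; eliminate column c from the other rows.
Second iteration: most negative obj-row entry is -9/4 in column a, so a enters.
Ratio test on column a — row 1: 18/(11/4) = 72/11; row 2: 5/(11/4) = 20/11; row 3: 2/(1/4) = 8; row 4: 24/(11/4) = 96/11. Minimum is 20/11 at row 2 (s_2 leaves); pivot element 11/4.
Divide row 2 by 11/4; eliminate column a from the other rows.
After both pivots, the entry at constraint row 1, column s_2 is -1.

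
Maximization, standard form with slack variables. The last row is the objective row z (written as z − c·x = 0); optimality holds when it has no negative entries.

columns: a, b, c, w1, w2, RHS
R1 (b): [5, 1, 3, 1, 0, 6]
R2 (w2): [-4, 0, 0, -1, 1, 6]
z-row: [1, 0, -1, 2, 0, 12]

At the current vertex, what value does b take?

6

b is basic (row 1); its value is the RHS of that row, 6.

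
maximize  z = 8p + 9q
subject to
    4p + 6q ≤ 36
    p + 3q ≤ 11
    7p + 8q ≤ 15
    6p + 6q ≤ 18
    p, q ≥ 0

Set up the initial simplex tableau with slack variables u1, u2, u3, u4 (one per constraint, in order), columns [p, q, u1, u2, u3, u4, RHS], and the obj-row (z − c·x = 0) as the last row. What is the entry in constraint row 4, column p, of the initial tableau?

Constraint 4 has coefficient 6 on p.

6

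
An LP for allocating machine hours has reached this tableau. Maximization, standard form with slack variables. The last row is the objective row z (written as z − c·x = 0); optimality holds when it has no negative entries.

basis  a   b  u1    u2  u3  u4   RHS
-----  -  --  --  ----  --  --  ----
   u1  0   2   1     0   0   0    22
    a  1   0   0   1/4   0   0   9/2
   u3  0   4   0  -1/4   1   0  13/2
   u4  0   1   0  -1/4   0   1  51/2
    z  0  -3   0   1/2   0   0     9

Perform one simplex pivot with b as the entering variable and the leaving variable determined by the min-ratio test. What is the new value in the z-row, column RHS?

Ratio test on column b — row 1: 22/2 = 11; row 2: entry 0 ≤ 0; row 3: (13/2)/4 = 13/8; row 4: (51/2)/1 = 51/2. Minimum is 13/8 at row 3 (u3 leaves); pivot element 4.
Divide row 3 by 4; eliminate column b from the other rows.
z-row update in column RHS: 9 − (-3)·(13/8) = 111/8.

111/8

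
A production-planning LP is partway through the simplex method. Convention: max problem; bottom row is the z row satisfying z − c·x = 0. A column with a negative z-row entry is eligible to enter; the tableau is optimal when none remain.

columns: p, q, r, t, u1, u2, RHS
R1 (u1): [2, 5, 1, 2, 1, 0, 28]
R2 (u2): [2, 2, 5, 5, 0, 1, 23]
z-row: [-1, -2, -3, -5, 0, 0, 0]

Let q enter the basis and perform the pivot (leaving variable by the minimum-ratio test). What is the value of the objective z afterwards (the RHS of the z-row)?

56/5

Ratio test on column q — row 1: 28/5 = 28/5; row 2: 23/2 = 23/2. Minimum is 28/5 at row 1 (u1 leaves); pivot element 5.
Pivot on row 1; the z-row RHS becomes 0 − (-2)·(28/5) = 56/5.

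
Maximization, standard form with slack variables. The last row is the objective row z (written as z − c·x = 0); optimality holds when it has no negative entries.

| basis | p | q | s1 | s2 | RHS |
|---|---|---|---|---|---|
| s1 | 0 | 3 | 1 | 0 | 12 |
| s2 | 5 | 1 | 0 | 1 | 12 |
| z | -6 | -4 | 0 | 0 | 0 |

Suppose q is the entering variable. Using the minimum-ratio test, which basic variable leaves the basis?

s1

Column q entries and ratios — s1: 12/3 = 4; s2: 12/1 = 12.
Smallest ratio is 4 in the row of s1, so s1 leaves.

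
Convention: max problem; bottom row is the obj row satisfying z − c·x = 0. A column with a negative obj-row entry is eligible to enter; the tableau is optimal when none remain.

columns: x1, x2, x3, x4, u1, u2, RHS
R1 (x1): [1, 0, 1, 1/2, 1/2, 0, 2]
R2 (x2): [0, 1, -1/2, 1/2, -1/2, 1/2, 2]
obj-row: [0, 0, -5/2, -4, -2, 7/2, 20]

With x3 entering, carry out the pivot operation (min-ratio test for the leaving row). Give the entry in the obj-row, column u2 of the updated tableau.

7/2

Ratio test on column x3 — row 1: 2/1 = 2; row 2: entry -1/2 ≤ 0. Minimum is 2 at row 1 (x1 leaves); pivot element 1.
Divide row 1 by 1; eliminate column x3 from the other rows.
obj-row update in column u2: 7/2 − (-5/2)·0 = 7/2.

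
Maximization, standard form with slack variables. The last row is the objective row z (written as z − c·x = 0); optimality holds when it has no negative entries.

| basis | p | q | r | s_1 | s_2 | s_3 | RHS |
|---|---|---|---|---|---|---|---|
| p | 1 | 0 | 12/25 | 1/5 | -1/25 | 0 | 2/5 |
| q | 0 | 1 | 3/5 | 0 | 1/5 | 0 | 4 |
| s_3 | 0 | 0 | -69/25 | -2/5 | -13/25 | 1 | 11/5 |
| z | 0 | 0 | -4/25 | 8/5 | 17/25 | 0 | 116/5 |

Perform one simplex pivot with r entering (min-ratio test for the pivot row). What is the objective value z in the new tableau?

70/3

Ratio test on column r — row 1: (2/5)/(12/25) = 5/6; row 2: 4/(3/5) = 20/3; row 3: entry -69/25 ≤ 0. Minimum is 5/6 at row 1 (p leaves); pivot element 12/25.
Pivot on row 1; the z-row RHS becomes 116/5 − (-4/25)·(5/6) = 70/3.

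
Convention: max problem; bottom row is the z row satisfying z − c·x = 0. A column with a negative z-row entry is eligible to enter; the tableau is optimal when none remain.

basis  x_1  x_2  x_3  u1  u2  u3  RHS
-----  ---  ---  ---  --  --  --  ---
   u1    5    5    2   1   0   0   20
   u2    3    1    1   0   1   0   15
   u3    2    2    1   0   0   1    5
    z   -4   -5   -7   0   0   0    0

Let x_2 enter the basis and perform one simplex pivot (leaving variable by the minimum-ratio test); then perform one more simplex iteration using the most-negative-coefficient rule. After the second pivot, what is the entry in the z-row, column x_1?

10

Ratio test on column x_2 — row 1: 20/5 = 4; row 2: 15/1 = 15; row 3: 5/2 = 5/2. Minimum is 5/2 at row 3 (u3 leaves); pivot element 2.
Divide row 3 by 2; eliminate column x_2 from the other rows.
Second iteration: most negative z-row entry is -9/2 in column x_3, so x_3 enters.
Ratio test on column x_3 — row 1: entry -1/2 ≤ 0; row 2: (25/2)/(1/2) = 25; row 3: (5/2)/(1/2) = 5. Minimum is 5 at row 3 (x_2 leaves); pivot element 1/2.
Divide row 3 by 1/2; eliminate column x_3 from the other rows.
After both pivots, the entry at the z-row, column x_1 is 10.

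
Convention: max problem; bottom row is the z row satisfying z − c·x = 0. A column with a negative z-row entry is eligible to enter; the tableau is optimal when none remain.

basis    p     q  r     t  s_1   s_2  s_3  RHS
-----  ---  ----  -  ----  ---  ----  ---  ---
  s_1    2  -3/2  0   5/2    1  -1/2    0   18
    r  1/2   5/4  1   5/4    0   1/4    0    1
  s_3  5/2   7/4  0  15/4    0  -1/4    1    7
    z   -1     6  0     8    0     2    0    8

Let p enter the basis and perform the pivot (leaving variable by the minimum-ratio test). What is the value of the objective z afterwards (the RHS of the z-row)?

Ratio test on column p — row 1: 18/2 = 9; row 2: 1/(1/2) = 2; row 3: 7/(5/2) = 14/5. Minimum is 2 at row 2 (r leaves); pivot element 1/2.
Pivot on row 2; the z-row RHS becomes 8 − (-1)·2 = 10.

10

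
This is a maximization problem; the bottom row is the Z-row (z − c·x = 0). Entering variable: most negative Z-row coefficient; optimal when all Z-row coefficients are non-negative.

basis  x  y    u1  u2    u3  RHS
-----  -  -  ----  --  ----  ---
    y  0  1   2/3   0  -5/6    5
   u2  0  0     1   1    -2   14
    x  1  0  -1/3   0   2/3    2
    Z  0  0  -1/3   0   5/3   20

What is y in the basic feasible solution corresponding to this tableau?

y is basic (row 1); its value is the RHS of that row, 5.

5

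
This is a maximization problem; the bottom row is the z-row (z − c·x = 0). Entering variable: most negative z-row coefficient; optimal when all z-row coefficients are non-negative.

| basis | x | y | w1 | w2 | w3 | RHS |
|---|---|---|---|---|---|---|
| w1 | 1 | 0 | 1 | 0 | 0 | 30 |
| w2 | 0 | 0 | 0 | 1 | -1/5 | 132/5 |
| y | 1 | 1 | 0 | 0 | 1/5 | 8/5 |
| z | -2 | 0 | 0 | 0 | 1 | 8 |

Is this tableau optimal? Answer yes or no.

The z-row has a negative entry -2 in column x, so it is not optimal.

no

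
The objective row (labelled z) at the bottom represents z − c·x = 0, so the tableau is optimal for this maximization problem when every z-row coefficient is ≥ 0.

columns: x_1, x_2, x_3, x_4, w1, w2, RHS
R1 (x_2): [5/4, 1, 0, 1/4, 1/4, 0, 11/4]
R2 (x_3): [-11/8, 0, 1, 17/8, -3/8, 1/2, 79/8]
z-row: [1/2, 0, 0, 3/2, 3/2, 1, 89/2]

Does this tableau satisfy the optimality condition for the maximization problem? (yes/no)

Every z-row coefficient is ≥ 0, so the tableau is optimal.

yes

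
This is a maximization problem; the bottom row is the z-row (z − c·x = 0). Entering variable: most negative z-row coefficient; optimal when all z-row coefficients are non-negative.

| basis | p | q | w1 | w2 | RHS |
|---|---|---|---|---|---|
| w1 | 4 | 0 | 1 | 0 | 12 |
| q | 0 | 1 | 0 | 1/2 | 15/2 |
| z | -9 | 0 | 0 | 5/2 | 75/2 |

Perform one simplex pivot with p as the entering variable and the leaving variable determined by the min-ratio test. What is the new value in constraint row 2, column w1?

Ratio test on column p — row 1: 12/4 = 3; row 2: entry 0 ≤ 0. Minimum is 3 at row 1 (w1 leaves); pivot element 4.
Divide row 1 by 4; eliminate column p from the other rows.
Row 2 update in column w1: 0 − 0·(1/4) = 0.

0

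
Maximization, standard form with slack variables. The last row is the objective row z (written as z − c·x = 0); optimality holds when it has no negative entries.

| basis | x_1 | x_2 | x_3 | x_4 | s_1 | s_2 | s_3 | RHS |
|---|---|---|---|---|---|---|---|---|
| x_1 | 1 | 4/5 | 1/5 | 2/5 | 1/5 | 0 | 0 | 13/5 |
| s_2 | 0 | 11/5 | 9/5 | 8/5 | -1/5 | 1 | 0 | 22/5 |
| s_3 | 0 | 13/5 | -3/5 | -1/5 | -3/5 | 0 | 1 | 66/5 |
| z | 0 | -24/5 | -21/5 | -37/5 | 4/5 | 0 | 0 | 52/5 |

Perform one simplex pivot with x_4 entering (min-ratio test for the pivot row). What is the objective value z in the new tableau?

Ratio test on column x_4 — row 1: (13/5)/(2/5) = 13/2; row 2: (22/5)/(8/5) = 11/4; row 3: entry -1/5 ≤ 0. Minimum is 11/4 at row 2 (s_2 leaves); pivot element 8/5.
Pivot on row 2; the z-row RHS becomes 52/5 − (-37/5)·(11/4) = 123/4.

123/4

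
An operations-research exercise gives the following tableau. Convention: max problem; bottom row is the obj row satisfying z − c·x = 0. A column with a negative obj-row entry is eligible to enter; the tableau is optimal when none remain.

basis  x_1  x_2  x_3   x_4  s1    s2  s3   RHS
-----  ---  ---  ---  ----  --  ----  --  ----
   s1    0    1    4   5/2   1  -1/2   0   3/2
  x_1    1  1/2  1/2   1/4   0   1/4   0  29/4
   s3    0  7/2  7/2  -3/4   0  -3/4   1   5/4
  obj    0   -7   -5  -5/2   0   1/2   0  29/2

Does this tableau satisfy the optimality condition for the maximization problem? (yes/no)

The obj-row has a negative entry -7 in column x_2, so it is not optimal.

no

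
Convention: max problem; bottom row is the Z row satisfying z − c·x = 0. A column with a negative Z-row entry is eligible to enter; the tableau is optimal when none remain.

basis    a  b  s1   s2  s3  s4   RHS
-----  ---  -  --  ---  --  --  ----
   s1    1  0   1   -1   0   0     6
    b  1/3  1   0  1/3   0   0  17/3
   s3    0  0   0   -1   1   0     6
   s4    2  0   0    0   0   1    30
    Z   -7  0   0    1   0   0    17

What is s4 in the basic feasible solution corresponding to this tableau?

s4 is basic (row 4); its value is the RHS of that row, 30.

30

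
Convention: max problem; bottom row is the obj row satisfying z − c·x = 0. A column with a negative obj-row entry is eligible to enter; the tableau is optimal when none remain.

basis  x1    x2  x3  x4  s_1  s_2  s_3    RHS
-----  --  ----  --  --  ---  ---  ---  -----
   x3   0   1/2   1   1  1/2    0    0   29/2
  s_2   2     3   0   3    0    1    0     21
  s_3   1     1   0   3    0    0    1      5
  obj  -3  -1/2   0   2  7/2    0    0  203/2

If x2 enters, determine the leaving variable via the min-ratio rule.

Column x2 entries and ratios — x3: (29/2)/(1/2) = 29; s_2: 21/3 = 7; s_3: 5/1 = 5.
Smallest ratio is 5 in the row of s_3, so s_3 leaves.

s_3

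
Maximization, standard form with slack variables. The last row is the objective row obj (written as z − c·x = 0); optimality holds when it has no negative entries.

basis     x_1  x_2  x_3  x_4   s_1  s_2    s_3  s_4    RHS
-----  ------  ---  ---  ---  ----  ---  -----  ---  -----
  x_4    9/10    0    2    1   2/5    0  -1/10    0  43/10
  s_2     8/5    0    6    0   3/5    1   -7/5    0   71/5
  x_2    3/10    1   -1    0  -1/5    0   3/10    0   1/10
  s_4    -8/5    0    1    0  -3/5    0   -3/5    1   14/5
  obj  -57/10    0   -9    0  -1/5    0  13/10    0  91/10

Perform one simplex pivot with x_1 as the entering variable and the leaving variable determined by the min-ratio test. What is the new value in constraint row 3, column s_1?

-2/3

Ratio test on column x_1 — row 1: (43/10)/(9/10) = 43/9; row 2: (71/5)/(8/5) = 71/8; row 3: (1/10)/(3/10) = 1/3; row 4: entry -8/5 ≤ 0. Minimum is 1/3 at row 3 (x_2 leaves); pivot element 3/10.
Divide row 3 by 3/10; eliminate column x_1 from the other rows.
In the new row 3, the s_1 entry is the old entry divided by the pivot: (-1/5)/(3/10) = -2/3.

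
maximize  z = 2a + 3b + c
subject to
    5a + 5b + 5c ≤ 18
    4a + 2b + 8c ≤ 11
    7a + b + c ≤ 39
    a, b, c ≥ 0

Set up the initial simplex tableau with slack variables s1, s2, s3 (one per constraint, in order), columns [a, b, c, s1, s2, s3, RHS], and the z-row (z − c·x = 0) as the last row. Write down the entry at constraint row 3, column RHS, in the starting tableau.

The RHS of constraint 3 is b_3 = 39.

39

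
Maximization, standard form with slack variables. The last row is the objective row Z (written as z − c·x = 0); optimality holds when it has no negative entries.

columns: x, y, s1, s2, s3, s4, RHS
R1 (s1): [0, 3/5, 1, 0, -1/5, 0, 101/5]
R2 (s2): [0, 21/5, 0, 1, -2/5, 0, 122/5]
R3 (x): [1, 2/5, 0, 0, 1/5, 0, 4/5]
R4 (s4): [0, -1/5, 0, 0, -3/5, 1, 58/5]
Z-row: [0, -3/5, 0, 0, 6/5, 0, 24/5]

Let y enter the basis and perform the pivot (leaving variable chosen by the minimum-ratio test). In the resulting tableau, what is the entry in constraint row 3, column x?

Ratio test on column y — row 1: (101/5)/(3/5) = 101/3; row 2: (122/5)/(21/5) = 122/21; row 3: (4/5)/(2/5) = 2; row 4: entry -1/5 ≤ 0. Minimum is 2 at row 3 (x leaves); pivot element 2/5.
Divide row 3 by 2/5; eliminate column y from the other rows.
In the new row 3, the x entry is the old entry divided by the pivot: 1/(2/5) = 5/2.

5/2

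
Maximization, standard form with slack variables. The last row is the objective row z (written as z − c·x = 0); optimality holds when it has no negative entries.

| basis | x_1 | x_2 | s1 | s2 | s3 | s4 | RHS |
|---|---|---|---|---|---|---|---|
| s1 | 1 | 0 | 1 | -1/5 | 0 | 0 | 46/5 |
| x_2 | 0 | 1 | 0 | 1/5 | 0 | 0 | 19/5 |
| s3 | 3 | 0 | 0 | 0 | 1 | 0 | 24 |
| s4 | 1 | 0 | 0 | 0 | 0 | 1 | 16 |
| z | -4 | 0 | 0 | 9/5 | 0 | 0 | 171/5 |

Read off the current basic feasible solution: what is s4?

s4 is basic (row 4); its value is the RHS of that row, 16.

16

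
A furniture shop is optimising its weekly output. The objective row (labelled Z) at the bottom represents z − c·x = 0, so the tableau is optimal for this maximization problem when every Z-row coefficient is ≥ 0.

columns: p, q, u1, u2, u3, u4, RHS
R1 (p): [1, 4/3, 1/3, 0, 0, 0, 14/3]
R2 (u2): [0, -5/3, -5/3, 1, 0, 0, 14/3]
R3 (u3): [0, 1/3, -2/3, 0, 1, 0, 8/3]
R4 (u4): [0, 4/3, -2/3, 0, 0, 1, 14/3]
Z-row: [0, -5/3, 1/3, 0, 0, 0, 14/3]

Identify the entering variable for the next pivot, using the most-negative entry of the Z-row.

Negative Z-row entries: q: -5/3.
The most negative is -5/3 in column q, so q enters.

q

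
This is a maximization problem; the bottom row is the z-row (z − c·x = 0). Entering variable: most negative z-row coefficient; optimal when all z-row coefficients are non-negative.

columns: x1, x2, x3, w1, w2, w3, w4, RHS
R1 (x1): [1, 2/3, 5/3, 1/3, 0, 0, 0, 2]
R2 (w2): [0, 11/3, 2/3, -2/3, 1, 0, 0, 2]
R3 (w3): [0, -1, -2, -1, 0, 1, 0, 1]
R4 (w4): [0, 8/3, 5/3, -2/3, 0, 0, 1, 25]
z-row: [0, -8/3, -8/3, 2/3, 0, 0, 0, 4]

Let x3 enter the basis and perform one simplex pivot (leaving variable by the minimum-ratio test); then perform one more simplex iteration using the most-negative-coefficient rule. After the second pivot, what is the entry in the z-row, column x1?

24/17

Ratio test on column x3 — row 1: 2/(5/3) = 6/5; row 2: 2/(2/3) = 3; row 3: entry -2 ≤ 0; row 4: 25/(5/3) = 15. Minimum is 6/5 at row 1 (x1 leaves); pivot element 5/3.
Divide row 1 by 5/3; eliminate column x3 from the other rows.
Second iteration: most negative z-row entry is -8/5 in column x2, so x2 enters.
Ratio test on column x2 — row 1: (6/5)/(2/5) = 3; row 2: (6/5)/(17/5) = 6/17; row 3: entry -1/5 ≤ 0; row 4: 23/2 = 23/2. Minimum is 6/17 at row 2 (w2 leaves); pivot element 17/5.
Divide row 2 by 17/5; eliminate column x2 from the other rows.
After both pivots, the entry at the z-row, column x1 is 24/17.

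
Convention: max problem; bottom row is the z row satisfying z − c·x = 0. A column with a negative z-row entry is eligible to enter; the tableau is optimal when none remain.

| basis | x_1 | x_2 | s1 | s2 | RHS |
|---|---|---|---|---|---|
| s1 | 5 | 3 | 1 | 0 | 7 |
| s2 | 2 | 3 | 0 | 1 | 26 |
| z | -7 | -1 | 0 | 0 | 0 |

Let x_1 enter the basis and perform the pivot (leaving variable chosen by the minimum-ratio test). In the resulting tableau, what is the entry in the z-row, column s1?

7/5

Ratio test on column x_1 — row 1: 7/5 = 7/5; row 2: 26/2 = 13. Minimum is 7/5 at row 1 (s1 leaves); pivot element 5.
Divide row 1 by 5; eliminate column x_1 from the other rows.
z-row update in column s1: 0 − (-7)·(1/5) = 7/5.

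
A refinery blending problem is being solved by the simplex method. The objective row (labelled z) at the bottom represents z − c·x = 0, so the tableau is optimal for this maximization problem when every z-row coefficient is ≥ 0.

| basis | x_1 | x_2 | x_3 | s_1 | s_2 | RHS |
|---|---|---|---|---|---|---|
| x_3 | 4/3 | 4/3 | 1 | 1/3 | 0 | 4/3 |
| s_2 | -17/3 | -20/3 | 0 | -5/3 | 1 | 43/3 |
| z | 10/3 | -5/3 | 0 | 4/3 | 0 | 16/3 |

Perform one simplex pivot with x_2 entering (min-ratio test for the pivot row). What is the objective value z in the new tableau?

Ratio test on column x_2 — row 1: (4/3)/(4/3) = 1; row 2: entry -20/3 ≤ 0. Minimum is 1 at row 1 (x_3 leaves); pivot element 4/3.
Pivot on row 1; the z-row RHS becomes 16/3 − (-5/3)·1 = 7.

7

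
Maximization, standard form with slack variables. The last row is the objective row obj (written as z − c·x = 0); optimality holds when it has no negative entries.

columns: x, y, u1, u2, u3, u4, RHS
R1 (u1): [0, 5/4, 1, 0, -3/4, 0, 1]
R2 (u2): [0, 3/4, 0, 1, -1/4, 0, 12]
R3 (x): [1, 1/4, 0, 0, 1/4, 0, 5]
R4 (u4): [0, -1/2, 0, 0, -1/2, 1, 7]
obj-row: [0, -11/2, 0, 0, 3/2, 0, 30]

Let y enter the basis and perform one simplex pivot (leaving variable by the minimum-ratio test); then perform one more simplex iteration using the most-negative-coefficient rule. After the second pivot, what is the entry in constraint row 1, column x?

Ratio test on column y — row 1: 1/(5/4) = 4/5; row 2: 12/(3/4) = 16; row 3: 5/(1/4) = 20; row 4: entry -1/2 ≤ 0. Minimum is 4/5 at row 1 (u1 leaves); pivot element 5/4.
Divide row 1 by 5/4; eliminate column y from the other rows.
Second iteration: most negative obj-row entry is -9/5 in column u3, so u3 enters.
Ratio test on column u3 — row 1: entry -3/5 ≤ 0; row 2: (57/5)/(1/5) = 57; row 3: (24/5)/(2/5) = 12; row 4: entry -4/5 ≤ 0. Minimum is 12 at row 3 (x leaves); pivot element 2/5.
Divide row 3 by 2/5; eliminate column u3 from the other rows.
After both pivots, the entry at constraint row 1, column x is 3/2.

3/2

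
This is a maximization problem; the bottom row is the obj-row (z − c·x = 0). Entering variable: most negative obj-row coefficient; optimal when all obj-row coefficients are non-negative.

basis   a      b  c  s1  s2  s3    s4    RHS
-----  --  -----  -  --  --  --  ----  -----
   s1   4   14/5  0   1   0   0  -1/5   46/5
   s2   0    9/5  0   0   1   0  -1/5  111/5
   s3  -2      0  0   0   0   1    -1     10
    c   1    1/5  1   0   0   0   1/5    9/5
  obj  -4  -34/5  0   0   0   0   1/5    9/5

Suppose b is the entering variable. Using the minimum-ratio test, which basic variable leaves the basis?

Column b entries and ratios — s1: (46/5)/(14/5) = 23/7; s2: (111/5)/(9/5) = 37/3; s3: 0 ≤ 0, skip; c: (9/5)/(1/5) = 9.
Smallest ratio is 23/7 in the row of s1, so s1 leaves.

s1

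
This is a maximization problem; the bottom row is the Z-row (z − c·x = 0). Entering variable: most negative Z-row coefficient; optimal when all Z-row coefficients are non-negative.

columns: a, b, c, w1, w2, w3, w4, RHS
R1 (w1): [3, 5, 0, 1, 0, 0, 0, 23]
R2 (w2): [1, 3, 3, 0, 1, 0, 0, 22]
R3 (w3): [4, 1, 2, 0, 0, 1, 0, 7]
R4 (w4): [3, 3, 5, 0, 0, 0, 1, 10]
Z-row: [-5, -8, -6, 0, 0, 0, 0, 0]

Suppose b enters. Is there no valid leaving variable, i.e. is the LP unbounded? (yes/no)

Column b has positive entries in row(s) 1, 2, 3, 4, so the ratio test bounds it — not unbounded.

no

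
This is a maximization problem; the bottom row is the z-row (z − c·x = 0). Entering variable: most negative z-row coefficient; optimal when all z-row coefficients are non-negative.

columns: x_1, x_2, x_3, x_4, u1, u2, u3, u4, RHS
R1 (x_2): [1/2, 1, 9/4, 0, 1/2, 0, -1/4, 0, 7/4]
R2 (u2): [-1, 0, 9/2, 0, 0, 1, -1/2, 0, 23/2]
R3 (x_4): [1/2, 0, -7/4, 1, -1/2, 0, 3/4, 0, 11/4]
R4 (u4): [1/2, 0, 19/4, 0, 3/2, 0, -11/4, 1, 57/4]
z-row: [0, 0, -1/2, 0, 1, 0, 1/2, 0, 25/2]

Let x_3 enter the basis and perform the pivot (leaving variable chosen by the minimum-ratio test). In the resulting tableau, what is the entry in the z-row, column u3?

Ratio test on column x_3 — row 1: (7/4)/(9/4) = 7/9; row 2: (23/2)/(9/2) = 23/9; row 3: entry -7/4 ≤ 0; row 4: (57/4)/(19/4) = 3. Minimum is 7/9 at row 1 (x_2 leaves); pivot element 9/4.
Divide row 1 by 9/4; eliminate column x_3 from the other rows.
z-row update in column u3: 1/2 − (-1/2)·(-1/9) = 4/9.

4/9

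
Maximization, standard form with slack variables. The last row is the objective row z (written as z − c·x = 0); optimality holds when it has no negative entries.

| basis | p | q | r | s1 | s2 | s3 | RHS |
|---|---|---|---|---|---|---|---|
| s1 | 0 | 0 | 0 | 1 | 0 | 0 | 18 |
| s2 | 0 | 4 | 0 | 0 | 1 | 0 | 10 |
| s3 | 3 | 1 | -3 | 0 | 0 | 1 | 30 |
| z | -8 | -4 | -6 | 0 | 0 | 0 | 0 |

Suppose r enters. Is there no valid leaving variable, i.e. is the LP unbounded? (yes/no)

Every constraint-row entry in column r is ≤ 0, so increasing r is unbounded.

yes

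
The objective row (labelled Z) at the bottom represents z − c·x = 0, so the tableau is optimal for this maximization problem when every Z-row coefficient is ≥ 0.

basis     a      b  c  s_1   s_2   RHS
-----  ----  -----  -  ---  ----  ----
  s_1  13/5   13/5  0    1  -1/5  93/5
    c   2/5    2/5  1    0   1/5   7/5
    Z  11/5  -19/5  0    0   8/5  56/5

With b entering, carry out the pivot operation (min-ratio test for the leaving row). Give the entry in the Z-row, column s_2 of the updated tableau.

7/2

Ratio test on column b — row 1: (93/5)/(13/5) = 93/13; row 2: (7/5)/(2/5) = 7/2. Minimum is 7/2 at row 2 (c leaves); pivot element 2/5.
Divide row 2 by 2/5; eliminate column b from the other rows.
Z-row update in column s_2: 8/5 − (-19/5)·(1/2) = 7/2.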